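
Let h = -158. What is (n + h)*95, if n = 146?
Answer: -1140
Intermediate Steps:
(n + h)*95 = (146 - 158)*95 = -12*95 = -1140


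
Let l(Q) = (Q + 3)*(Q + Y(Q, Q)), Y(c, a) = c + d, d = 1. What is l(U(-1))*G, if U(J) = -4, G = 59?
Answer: 413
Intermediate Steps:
Y(c, a) = 1 + c (Y(c, a) = c + 1 = 1 + c)
l(Q) = (1 + 2*Q)*(3 + Q) (l(Q) = (Q + 3)*(Q + (1 + Q)) = (3 + Q)*(1 + 2*Q) = (1 + 2*Q)*(3 + Q))
l(U(-1))*G = (3 + 2*(-4)² + 7*(-4))*59 = (3 + 2*16 - 28)*59 = (3 + 32 - 28)*59 = 7*59 = 413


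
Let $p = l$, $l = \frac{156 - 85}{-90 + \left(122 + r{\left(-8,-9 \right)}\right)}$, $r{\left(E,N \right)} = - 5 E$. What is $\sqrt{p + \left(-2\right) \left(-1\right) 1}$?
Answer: $\frac{\sqrt{430}}{12} \approx 1.728$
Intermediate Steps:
$l = \frac{71}{72}$ ($l = \frac{156 - 85}{-90 + \left(122 - -40\right)} = \frac{71}{-90 + \left(122 + 40\right)} = \frac{71}{-90 + 162} = \frac{71}{72} \approx 0.98611$)
$p = \frac{71}{72} \approx 0.98611$
$\sqrt{p + \left(-2\right) \left(-1\right) 1} = \sqrt{\frac{71}{72} + \left(-2\right) \left(-1\right) 1} = \sqrt{\frac{71}{72} + 2 \cdot 1} = \sqrt{\frac{71}{72} + 2} = \sqrt{\frac{215}{72}} = \frac{\sqrt{430}}{12}$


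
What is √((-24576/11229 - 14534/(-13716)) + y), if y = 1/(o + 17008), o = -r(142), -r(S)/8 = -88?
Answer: 37*I*√250760897777585829/17438142924 ≈ 1.0625*I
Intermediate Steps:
r(S) = 704 (r(S) = -8*(-88) = 704)
o = -704 (o = -1*704 = -704)
y = 1/16304 (y = 1/(-704 + 17008) = 1/16304 ≈ 6.1335e-5)
√((-24576/11229 - 14534/(-13716)) + y) = √((-24576/11229 - 14534/(-13716)) + 1/16304) = √((-24576*1/11229 - 14534*(-1/13716)) + 1/16304) = √((-8192/3743 + 7267/6858) + 1/16304) = √(-28980355/25669494 + 1/16304) = √(-236235019213/209257715088) = 37*I*√250760897777585829/17438142924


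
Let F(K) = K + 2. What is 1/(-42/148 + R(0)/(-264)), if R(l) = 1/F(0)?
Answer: -19536/5581 ≈ -3.5004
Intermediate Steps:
F(K) = 2 + K
R(l) = ½ (R(l) = 1/(2 + 0) = 1/2 = ½)
1/(-42/148 + R(0)/(-264)) = 1/(-42/148 + (½)/(-264)) = 1/(-42*1/148 + (½)*(-1/264)) = 1/(-21/74 - 1/528) = 1/(-5581/19536) = -19536/5581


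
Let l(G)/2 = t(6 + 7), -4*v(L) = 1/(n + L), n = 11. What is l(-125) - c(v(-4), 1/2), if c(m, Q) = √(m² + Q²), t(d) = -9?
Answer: -18 - √197/28 ≈ -18.501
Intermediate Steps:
v(L) = -1/(4*(11 + L))
l(G) = -18 (l(G) = 2*(-9) = -18)
c(m, Q) = √(Q² + m²)
l(-125) - c(v(-4), 1/2) = -18 - √((1/2)² + (-1/(44 + 4*(-4)))²) = -18 - √((½)² + (-1/(44 - 16))²) = -18 - √(¼ + (-1/28)²) = -18 - √(¼ + 1/784) = -18 - √(197/784) = -18 - √197/28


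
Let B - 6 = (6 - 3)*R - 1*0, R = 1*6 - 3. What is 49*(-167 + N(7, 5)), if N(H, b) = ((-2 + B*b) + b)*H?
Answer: 18571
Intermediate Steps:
R = 3 (R = 6 - 3 = 3)
B = 15 (B = 6 + ((6 - 3)*3 - 1*0) = 6 + (3*3 + 0) = 6 + (9 + 0) = 6 + 9 = 15)
N(H, b) = H*(-2 + 16*b) (N(H, b) = ((-2 + 15*b) + b)*H = (-2 + 16*b)*H = H*(-2 + 16*b))
49*(-167 + N(7, 5)) = 49*(-167 + 2*7*(-1 + 8*5)) = 49*(-167 + 2*7*(-1 + 40)) = 49*(-167 + 2*7*39) = 49*(-167 + 546) = 49*379 = 18571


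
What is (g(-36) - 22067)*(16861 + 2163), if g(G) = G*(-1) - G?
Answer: -418432880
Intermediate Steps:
g(G) = -2*G (g(G) = -G - G = -2*G)
(g(-36) - 22067)*(16861 + 2163) = (-2*(-36) - 22067)*(16861 + 2163) = (72 - 22067)*19024 = -21995*19024 = -418432880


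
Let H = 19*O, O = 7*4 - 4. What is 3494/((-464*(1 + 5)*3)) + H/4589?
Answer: -6112727/19163664 ≈ -0.31897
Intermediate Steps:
O = 24 (O = 28 - 4 = 24)
H = 456 (H = 19*24 = 456)
3494/((-464*(1 + 5)*3)) + H/4589 = 3494/((-464*(1 + 5)*3)) + 456/4589 = 3494/((-2784*3)) + 456*(1/4589) = 3494/((-464*18)) + 456/4589 = 3494/(-8352) + 456/4589 = 3494*(-1/8352) + 456/4589 = -1747/4176 + 456/4589 = -6112727/19163664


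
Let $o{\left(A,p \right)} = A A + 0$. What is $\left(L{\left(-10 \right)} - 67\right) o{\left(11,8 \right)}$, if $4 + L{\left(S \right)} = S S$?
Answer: $3509$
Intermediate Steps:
$L{\left(S \right)} = -4 + S^{2}$ ($L{\left(S \right)} = -4 + S S = -4 + S^{2}$)
$o{\left(A,p \right)} = A^{2}$ ($o{\left(A,p \right)} = A^{2} + 0 = A^{2}$)
$\left(L{\left(-10 \right)} - 67\right) o{\left(11,8 \right)} = \left(\left(-4 + \left(-10\right)^{2}\right) - 67\right) 11^{2} = \left(\left(-4 + 100\right) - 67\right) 121 = \left(96 - 67\right) 121 = 29 \cdot 121 = 3509$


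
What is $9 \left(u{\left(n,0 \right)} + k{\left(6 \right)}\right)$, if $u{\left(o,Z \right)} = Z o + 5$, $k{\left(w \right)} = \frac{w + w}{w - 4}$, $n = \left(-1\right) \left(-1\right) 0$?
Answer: $99$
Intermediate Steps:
$n = 0$ ($n = 1 \cdot 0 = 0$)
$k{\left(w \right)} = \frac{2 w}{-4 + w}$
$u{\left(o,Z \right)} = 5 + Z o$
$9 \left(u{\left(n,0 \right)} + k{\left(6 \right)}\right) = 9 \left(\left(5 + 0 \cdot 0\right) + 2 \cdot 6 \frac{1}{-4 + 6}\right) = 9 \left(\left(5 + 0\right) + 2 \cdot 6 \cdot \frac{1}{2}\right) = 9 \left(5 + 2 \cdot 6 \cdot \frac{1}{2}\right) = 9 \left(5 + 6\right) = 9 \cdot 11 = 99$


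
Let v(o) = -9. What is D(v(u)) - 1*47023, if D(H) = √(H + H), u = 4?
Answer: -47023 + 3*I*√2 ≈ -47023.0 + 4.2426*I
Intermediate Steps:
D(H) = √2*√H (D(H) = √(2*H) = √2*√H)
D(v(u)) - 1*47023 = √2*√(-9) - 1*47023 = √2*(3*I) - 47023 = 3*I*√2 - 47023 = -47023 + 3*I*√2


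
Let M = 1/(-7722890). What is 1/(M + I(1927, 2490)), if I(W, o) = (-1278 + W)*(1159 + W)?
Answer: 7722890/15467512212459 ≈ 4.9930e-7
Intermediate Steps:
M = -1/7722890 ≈ -1.2949e-7
1/(M + I(1927, 2490)) = 1/(-1/7722890 + (-1481202 + 1927² - 119*1927)) = 1/(-1/7722890 + (-1481202 + 3713329 - 229313)) = 1/(-1/7722890 + 2002814) = 1/(15467512212459/7722890) = 7722890/15467512212459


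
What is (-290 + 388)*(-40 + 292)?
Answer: 24696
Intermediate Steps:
(-290 + 388)*(-40 + 292) = 98*252 = 24696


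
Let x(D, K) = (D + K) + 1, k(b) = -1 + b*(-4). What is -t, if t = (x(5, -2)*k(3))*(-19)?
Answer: -988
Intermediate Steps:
k(b) = -1 - 4*b
x(D, K) = 1 + D + K
t = 988 (t = ((1 + 5 - 2)*(-1 - 4*3))*(-19) = (4*(-1 - 12))*(-19) = (4*(-13))*(-19) = -52*(-19) = 988)
-t = -1*988 = -988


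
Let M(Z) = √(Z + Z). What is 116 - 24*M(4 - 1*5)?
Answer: 116 - 24*I*√2 ≈ 116.0 - 33.941*I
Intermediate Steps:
M(Z) = √2*√Z (M(Z) = √(2*Z) = √2*√Z)
116 - 24*M(4 - 1*5) = 116 - 24*√2*√(4 - 1*5) = 116 - 24*√2*√(4 - 5) = 116 - 24*√2*√(-1) = 116 - 24*√2*I = 116 - 24*I*√2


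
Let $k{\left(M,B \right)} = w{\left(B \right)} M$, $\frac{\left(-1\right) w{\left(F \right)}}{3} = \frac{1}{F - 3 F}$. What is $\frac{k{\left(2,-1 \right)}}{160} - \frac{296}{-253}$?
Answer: $\frac{46601}{40480} \approx 1.1512$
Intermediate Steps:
$w{\left(F \right)} = \frac{3}{2 F}$ ($w{\left(F \right)} = - \frac{3}{F - 3 F} = - \frac{3}{\left(-2\right) F} = - 3 \left(- \frac{1}{2 F}\right) = \frac{3}{2 F}$)
$k{\left(M,B \right)} = \frac{3 M}{2 B}$ ($k{\left(M,B \right)} = \frac{3}{2 B} M = \frac{3 M}{2 B}$)
$\frac{k{\left(2,-1 \right)}}{160} - \frac{296}{-253} = \frac{\frac{3}{2} \cdot 2 \frac{1}{-1}}{160} - \frac{296}{-253} = \frac{3}{2} \cdot 2 \left(-1\right) \frac{1}{160} - - \frac{296}{253} = \left(-3\right) \frac{1}{160} + \frac{296}{253} = - \frac{3}{160} + \frac{296}{253} = \frac{46601}{40480}$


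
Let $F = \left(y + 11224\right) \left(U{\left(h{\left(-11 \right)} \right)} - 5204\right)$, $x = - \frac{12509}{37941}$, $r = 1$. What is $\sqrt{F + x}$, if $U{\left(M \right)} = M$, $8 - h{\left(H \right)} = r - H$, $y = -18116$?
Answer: $\frac{\sqrt{51669443839370847}}{37941} \approx 5991.1$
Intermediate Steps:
$x = - \frac{12509}{37941}$ ($x = \left(-12509\right) \frac{1}{37941} = - \frac{12509}{37941} \approx -0.3297$)
$h{\left(H \right)} = 7 + H$ ($h{\left(H \right)} = 8 - \left(1 - H\right) = 8 + \left(-1 + H\right) = 7 + H$)
$F = 35893536$ ($F = \left(-18116 + 11224\right) \left(\left(7 - 11\right) - 5204\right) = - 6892 \left(-4 - 5204\right) = \left(-6892\right) \left(-5208\right) = 35893536$)
$\sqrt{F + x} = \sqrt{35893536 - \frac{12509}{37941}} = \sqrt{\frac{1361836636867}{37941}} = \frac{\sqrt{51669443839370847}}{37941}$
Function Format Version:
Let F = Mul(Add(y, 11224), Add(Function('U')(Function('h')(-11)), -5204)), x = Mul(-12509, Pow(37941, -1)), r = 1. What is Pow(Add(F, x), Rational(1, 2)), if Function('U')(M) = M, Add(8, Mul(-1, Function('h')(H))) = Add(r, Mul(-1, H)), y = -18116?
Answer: Mul(Rational(1, 37941), Pow(51669443839370847, Rational(1, 2))) ≈ 5991.1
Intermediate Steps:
x = Rational(-12509, 37941) (x = Mul(-12509, Rational(1, 37941)) = Rational(-12509, 37941) ≈ -0.32970)
Function('h')(H) = Add(7, H) (Function('h')(H) = Add(8, Mul(-1, Add(1, Mul(-1, H)))) = Add(8, Add(-1, H)) = Add(7, H))
F = 35893536 (F = Mul(Add(-18116, 11224), Add(Add(7, -11), -5204)) = Mul(-6892, Add(-4, -5204)) = Mul(-6892, -5208) = 35893536)
Pow(Add(F, x), Rational(1, 2)) = Pow(Add(35893536, Rational(-12509, 37941)), Rational(1, 2)) = Pow(Rational(1361836636867, 37941), Rational(1, 2)) = Mul(Rational(1, 37941), Pow(51669443839370847, Rational(1, 2)))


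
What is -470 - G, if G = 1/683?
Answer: -321011/683 ≈ -470.00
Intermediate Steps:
G = 1/683 ≈ 0.0014641
-470 - G = -470 - 1*1/683 = -470 - 1/683 = -321011/683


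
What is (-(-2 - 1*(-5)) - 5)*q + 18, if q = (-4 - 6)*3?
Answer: 258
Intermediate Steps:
q = -30 (q = -10*3 = -30)
(-(-2 - 1*(-5)) - 5)*q + 18 = (-(-2 - 1*(-5)) - 5)*(-30) + 18 = (-(-2 + 5) - 5)*(-30) + 18 = (-1*3 - 5)*(-30) + 18 = (-3 - 5)*(-30) + 18 = -8*(-30) + 18 = 240 + 18 = 258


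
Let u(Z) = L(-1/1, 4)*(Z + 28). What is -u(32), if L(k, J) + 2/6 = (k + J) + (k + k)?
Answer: -40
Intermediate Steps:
L(k, J) = -1/3 + J + 3*k (L(k, J) = -1/3 + ((k + J) + (k + k)) = -1/3 + ((J + k) + 2*k) = -1/3 + (J + 3*k) = -1/3 + J + 3*k)
u(Z) = 56/3 + 2*Z/3 (u(Z) = (-1/3 + 4 + 3*(-1/1))*(Z + 28) = (-1/3 + 4 + 3*(-1*1))*(28 + Z) = (-1/3 + 4 + 3*(-1))*(28 + Z) = (-1/3 + 4 - 3)*(28 + Z) = 2*(28 + Z)/3 = 56/3 + 2*Z/3)
-u(32) = -(56/3 + (2/3)*32) = -(56/3 + 64/3) = -1*40 = -40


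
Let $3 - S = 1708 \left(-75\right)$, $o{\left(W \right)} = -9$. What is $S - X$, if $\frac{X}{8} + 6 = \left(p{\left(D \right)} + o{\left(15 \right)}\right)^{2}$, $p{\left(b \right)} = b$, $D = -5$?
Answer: $126583$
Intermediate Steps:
$X = 1520$ ($X = -48 + 8 \left(-5 - 9\right)^{2} = -48 + 8 \left(-14\right)^{2} = -48 + 8 \cdot 196 = -48 + 1568 = 1520$)
$S = 128103$ ($S = 3 - 1708 \left(-75\right) = 3 - -128100 = 3 + 128100 = 128103$)
$S - X = 128103 - 1520 = 126583$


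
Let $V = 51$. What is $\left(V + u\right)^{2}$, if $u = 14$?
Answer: $4225$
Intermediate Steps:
$\left(V + u\right)^{2} = \left(51 + 14\right)^{2} = 65^{2} = 4225$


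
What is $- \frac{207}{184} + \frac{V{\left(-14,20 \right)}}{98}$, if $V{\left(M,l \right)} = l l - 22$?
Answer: $\frac{153}{56} \approx 2.7321$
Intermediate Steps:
$V{\left(M,l \right)} = -22 + l^{2}$ ($V{\left(M,l \right)} = l^{2} - 22 = -22 + l^{2}$)
$- \frac{207}{184} + \frac{V{\left(-14,20 \right)}}{98} = - \frac{207}{184} + \frac{-22 + 20^{2}}{98} = \left(-207\right) \frac{1}{184} + \left(-22 + 400\right) \frac{1}{98} = - \frac{9}{8} + 378 \cdot \frac{1}{98} = - \frac{9}{8} + \frac{27}{7} = \frac{153}{56}$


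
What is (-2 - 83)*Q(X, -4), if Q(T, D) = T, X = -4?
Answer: 340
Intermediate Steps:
(-2 - 83)*Q(X, -4) = (-2 - 83)*(-4) = -85*(-4) = 340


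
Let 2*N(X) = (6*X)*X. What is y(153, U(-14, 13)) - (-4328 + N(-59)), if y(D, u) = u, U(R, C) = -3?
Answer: -6118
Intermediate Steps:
N(X) = 3*X**2 (N(X) = ((6*X)*X)/2 = (6*X**2)/2 = 3*X**2)
y(153, U(-14, 13)) - (-4328 + N(-59)) = -3 - (-4328 + 3*(-59)**2) = -3 - (-4328 + 3*3481) = -3 - (-4328 + 10443) = -3 - 1*6115 = -3 - 6115 = -6118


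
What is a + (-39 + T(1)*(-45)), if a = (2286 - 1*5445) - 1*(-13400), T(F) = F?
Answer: 10157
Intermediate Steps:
a = 10241 (a = (2286 - 5445) + 13400 = -3159 + 13400 = 10241)
a + (-39 + T(1)*(-45)) = 10241 + (-39 + 1*(-45)) = 10241 + (-39 - 45) = 10241 - 84 = 10157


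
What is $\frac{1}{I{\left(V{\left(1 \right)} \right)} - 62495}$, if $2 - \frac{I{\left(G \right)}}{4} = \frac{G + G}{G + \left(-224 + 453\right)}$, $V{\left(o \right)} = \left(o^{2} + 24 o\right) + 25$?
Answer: $- \frac{279}{17434273} \approx -1.6003 \cdot 10^{-5}$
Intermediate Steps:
$V{\left(o \right)} = 25 + o^{2} + 24 o$
$I{\left(G \right)} = 8 - \frac{8 G}{229 + G}$ ($I{\left(G \right)} = 8 - 4 \frac{G + G}{G + \left(-224 + 453\right)} = 8 - 4 \frac{2 G}{G + 229} = 8 - 4 \frac{2 G}{229 + G} = 8 - \frac{8 G}{229 + G}$)
$\frac{1}{I{\left(V{\left(1 \right)} \right)} - 62495} = \frac{1}{\frac{1832}{229 + \left(25 + 1^{2} + 24 \cdot 1\right)} - 62495} = \frac{1}{\frac{1832}{229 + \left(25 + 1 + 24\right)} - 62495} = \frac{1}{\frac{1832}{229 + 50} - 62495} = \frac{1}{\frac{1832}{279} - 62495} = \frac{1}{- \frac{17434273}{279}} = - \frac{279}{17434273}$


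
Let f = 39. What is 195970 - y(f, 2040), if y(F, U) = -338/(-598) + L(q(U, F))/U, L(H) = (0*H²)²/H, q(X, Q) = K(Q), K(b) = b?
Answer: 4507297/23 ≈ 1.9597e+5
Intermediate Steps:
q(X, Q) = Q
L(H) = 0 (L(H) = 0²/H = 0/H = 0)
y(F, U) = 13/23 (y(F, U) = -338/(-598) + 0/U = -338*(-1/598) + 0 = 13/23 + 0 = 13/23)
195970 - y(f, 2040) = 195970 - 1*13/23 = 195970 - 13/23 = 4507297/23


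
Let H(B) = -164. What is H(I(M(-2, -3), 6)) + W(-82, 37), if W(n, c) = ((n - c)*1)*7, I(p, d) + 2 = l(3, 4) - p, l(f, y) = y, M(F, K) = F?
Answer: -997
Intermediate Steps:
I(p, d) = 2 - p (I(p, d) = -2 + (4 - p) = 2 - p)
W(n, c) = -7*c + 7*n (W(n, c) = (n - c)*7 = -7*c + 7*n)
H(I(M(-2, -3), 6)) + W(-82, 37) = -164 + (-7*37 + 7*(-82)) = -164 + (-259 - 574) = -164 - 833 = -997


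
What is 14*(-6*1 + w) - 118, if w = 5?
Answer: -132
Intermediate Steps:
14*(-6*1 + w) - 118 = 14*(-6*1 + 5) - 118 = 14*(-6 + 5) - 118 = 14*(-1) - 118 = -14 - 118 = -132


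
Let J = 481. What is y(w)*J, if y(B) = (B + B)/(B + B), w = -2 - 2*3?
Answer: 481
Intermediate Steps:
w = -8 (w = -2 - 6 = -8)
y(B) = 1 (y(B) = (2*B)/((2*B)) = (2*B)*(1/(2*B)) = 1)
y(w)*J = 1*481 = 481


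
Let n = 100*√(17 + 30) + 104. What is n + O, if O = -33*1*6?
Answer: -94 + 100*√47 ≈ 591.57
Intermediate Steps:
O = -198 (O = -33*6 = -198)
n = 104 + 100*√47 (n = 100*√47 + 104 = 104 + 100*√47 ≈ 789.57)
n + O = (104 + 100*√47) - 198 = -94 + 100*√47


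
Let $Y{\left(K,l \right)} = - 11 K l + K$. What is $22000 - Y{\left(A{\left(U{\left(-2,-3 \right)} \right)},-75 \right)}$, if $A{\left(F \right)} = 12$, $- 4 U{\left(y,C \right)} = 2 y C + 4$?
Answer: $12088$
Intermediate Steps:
$U{\left(y,C \right)} = -1 - \frac{C y}{2}$ ($U{\left(y,C \right)} = - \frac{2 y C + 4}{4} = - \frac{2 C y + 4}{4} = - \frac{4 + 2 C y}{4} = -1 - \frac{C y}{2}$)
$Y{\left(K,l \right)} = K - 11 K l$ ($Y{\left(K,l \right)} = - 11 K l + K = K - 11 K l$)
$22000 - Y{\left(A{\left(U{\left(-2,-3 \right)} \right)},-75 \right)} = 22000 - 12 \left(1 - -825\right) = 22000 - 12 \left(1 + 825\right) = 22000 - 12 \cdot 826 = 22000 - 9912 = 12088$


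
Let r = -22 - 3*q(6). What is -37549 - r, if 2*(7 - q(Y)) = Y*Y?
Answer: -37560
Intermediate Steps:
q(Y) = 7 - Y**2/2 (q(Y) = 7 - Y*Y/2 = 7 - Y**2/2)
r = 11 (r = -22 - 3*(7 - 1/2*6**2) = -22 - 3*(7 - 1/2*36) = -22 - 3*(7 - 18) = -22 - 3*(-11) = -22 + 33 = 11)
-37549 - r = -37549 - 1*11 = -37549 - 11 = -37560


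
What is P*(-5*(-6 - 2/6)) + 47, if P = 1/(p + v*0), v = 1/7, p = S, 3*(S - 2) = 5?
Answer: 612/11 ≈ 55.636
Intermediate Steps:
S = 11/3 (S = 2 + (1/3)*5 = 2 + 5/3 = 11/3 ≈ 3.6667)
p = 11/3 ≈ 3.6667
v = 1/7 ≈ 0.14286
P = 3/11 (P = 1/(11/3 + (1/7)*0) = 1/(11/3 + 0) = 1/(11/3) = 3/11 ≈ 0.27273)
P*(-5*(-6 - 2/6)) + 47 = 3*(-5*(-6 - 2/6))/11 + 47 = 3*(-5*(-6 - 2*1/6))/11 + 47 = 3*(-5*(-6 - 1/3))/11 + 47 = 3*(-5*(-19/3))/11 + 47 = (3/11)*(95/3) + 47 = 95/11 + 47 = 612/11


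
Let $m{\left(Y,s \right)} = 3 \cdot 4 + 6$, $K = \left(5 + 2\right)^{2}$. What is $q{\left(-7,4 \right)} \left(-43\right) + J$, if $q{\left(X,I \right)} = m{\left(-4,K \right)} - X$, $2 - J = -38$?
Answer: $-1035$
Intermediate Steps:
$J = 40$ ($J = 2 - -38 = 2 + 38 = 40$)
$K = 49$ ($K = 7^{2} = 49$)
$m{\left(Y,s \right)} = 18$ ($m{\left(Y,s \right)} = 12 + 6 = 18$)
$q{\left(X,I \right)} = 18 - X$
$q{\left(-7,4 \right)} \left(-43\right) + J = \left(18 - -7\right) \left(-43\right) + 40 = \left(18 + 7\right) \left(-43\right) + 40 = 25 \left(-43\right) + 40 = -1075 + 40 = -1035$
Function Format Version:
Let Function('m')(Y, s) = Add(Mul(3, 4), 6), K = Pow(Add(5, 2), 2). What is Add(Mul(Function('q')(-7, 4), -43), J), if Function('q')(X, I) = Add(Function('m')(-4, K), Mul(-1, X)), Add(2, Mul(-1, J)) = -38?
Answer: -1035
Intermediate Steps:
J = 40 (J = Add(2, Mul(-1, -38)) = Add(2, 38) = 40)
K = 49 (K = Pow(7, 2) = 49)
Function('m')(Y, s) = 18 (Function('m')(Y, s) = Add(12, 6) = 18)
Function('q')(X, I) = Add(18, Mul(-1, X))
Add(Mul(Function('q')(-7, 4), -43), J) = Add(Mul(Add(18, Mul(-1, -7)), -43), 40) = Add(Mul(Add(18, 7), -43), 40) = Add(Mul(25, -43), 40) = Add(-1075, 40) = -1035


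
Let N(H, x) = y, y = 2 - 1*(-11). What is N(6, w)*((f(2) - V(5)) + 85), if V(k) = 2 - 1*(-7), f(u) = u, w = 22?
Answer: 1014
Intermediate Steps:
y = 13 (y = 2 + 11 = 13)
V(k) = 9 (V(k) = 2 + 7 = 9)
N(H, x) = 13
N(6, w)*((f(2) - V(5)) + 85) = 13*((2 - 1*9) + 85) = 13*((2 - 9) + 85) = 13*(-7 + 85) = 13*78 = 1014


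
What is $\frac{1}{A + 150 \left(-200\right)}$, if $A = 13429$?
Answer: $- \frac{1}{16571} \approx -6.0346 \cdot 10^{-5}$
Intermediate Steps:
$\frac{1}{A + 150 \left(-200\right)} = \frac{1}{13429 + 150 \left(-200\right)} = \frac{1}{13429 - 30000} = \frac{1}{-16571} = - \frac{1}{16571}$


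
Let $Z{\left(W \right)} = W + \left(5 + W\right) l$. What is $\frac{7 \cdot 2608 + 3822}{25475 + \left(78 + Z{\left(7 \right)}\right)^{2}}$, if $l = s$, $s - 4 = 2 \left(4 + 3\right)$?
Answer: $\frac{11039}{58038} \approx 0.1902$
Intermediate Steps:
$s = 18$ ($s = 4 + 2 \left(4 + 3\right) = 4 + 2 \cdot 7 = 4 + 14 = 18$)
$l = 18$
$Z{\left(W \right)} = 90 + 19 W$ ($Z{\left(W \right)} = W + \left(5 + W\right) 18 = W + \left(90 + 18 W\right) = 90 + 19 W$)
$\frac{7 \cdot 2608 + 3822}{25475 + \left(78 + Z{\left(7 \right)}\right)^{2}} = \frac{7 \cdot 2608 + 3822}{25475 + \left(78 + \left(90 + 19 \cdot 7\right)\right)^{2}} = \frac{18256 + 3822}{25475 + \left(78 + \left(90 + 133\right)\right)^{2}} = \frac{22078}{25475 + \left(78 + 223\right)^{2}} = \frac{22078}{25475 + 301^{2}} = \frac{22078}{25475 + 90601} = \frac{22078}{116076} = 22078 \cdot \frac{1}{116076} = \frac{11039}{58038}$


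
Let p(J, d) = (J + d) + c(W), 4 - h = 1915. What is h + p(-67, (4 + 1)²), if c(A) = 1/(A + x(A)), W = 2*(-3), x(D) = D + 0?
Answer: -23437/12 ≈ -1953.1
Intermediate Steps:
h = -1911 (h = 4 - 1*1915 = 4 - 1915 = -1911)
x(D) = D
W = -6
c(A) = 1/(2*A) (c(A) = 1/(A + A) = 1/(2*A))
p(J, d) = -1/12 + J + d (p(J, d) = (J + d) + (½)/(-6) = (J + d) + (½)*(-⅙) = (J + d) - 1/12 = -1/12 + J + d)
h + p(-67, (4 + 1)²) = -1911 + (-1/12 - 67 + (4 + 1)²) = -1911 + (-1/12 - 67 + 5²) = -1911 + (-1/12 - 67 + 25) = -1911 - 505/12 = -23437/12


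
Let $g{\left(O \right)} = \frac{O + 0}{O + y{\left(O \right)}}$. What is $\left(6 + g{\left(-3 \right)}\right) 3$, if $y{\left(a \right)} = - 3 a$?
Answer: $\frac{33}{2} \approx 16.5$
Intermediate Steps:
$g{\left(O \right)} = - \frac{1}{2}$ ($g{\left(O \right)} = \frac{O + 0}{O - 3 O} = \frac{O}{\left(-2\right) O} = O \left(- \frac{1}{2 O}\right) = - \frac{1}{2}$)
$\left(6 + g{\left(-3 \right)}\right) 3 = \left(6 - \frac{1}{2}\right) 3 = \frac{11}{2} \cdot 3 = \frac{33}{2}$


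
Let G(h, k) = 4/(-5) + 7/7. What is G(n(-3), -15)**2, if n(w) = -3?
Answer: 1/25 ≈ 0.040000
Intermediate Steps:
G(h, k) = 1/5 (G(h, k) = 4*(-1/5) + 7*(1/7) = -4/5 + 1 = 1/5)
G(n(-3), -15)**2 = (1/5)**2 = 1/25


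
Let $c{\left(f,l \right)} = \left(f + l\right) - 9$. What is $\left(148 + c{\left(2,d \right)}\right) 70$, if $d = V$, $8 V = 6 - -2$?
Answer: $9940$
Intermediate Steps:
$V = 1$ ($V = \frac{6 - -2}{8} = \frac{6 + 2}{8} = \frac{1}{8} \cdot 8 = 1$)
$d = 1$
$c{\left(f,l \right)} = -9 + f + l$
$\left(148 + c{\left(2,d \right)}\right) 70 = \left(148 + \left(-9 + 2 + 1\right)\right) 70 = \left(148 - 6\right) 70 = 142 \cdot 70 = 9940$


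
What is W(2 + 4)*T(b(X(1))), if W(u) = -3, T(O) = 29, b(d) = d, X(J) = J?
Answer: -87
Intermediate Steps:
W(2 + 4)*T(b(X(1))) = -3*29 = -87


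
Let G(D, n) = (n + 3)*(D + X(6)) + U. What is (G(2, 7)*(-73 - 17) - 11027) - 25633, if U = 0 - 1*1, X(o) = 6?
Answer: -43770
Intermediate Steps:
U = -1 (U = 0 - 1 = -1)
G(D, n) = -1 + (3 + n)*(6 + D) (G(D, n) = (n + 3)*(D + 6) - 1 = (3 + n)*(6 + D) - 1 = -1 + (3 + n)*(6 + D))
(G(2, 7)*(-73 - 17) - 11027) - 25633 = ((17 + 3*2 + 6*7 + 2*7)*(-73 - 17) - 11027) - 25633 = ((17 + 6 + 42 + 14)*(-90) - 11027) - 25633 = (79*(-90) - 11027) - 25633 = (-7110 - 11027) - 25633 = -18137 - 25633 = -43770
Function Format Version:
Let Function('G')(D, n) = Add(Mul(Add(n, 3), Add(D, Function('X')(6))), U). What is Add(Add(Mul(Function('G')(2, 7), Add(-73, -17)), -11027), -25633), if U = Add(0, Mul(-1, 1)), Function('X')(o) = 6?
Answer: -43770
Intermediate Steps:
U = -1 (U = Add(0, -1) = -1)
Function('G')(D, n) = Add(-1, Mul(Add(3, n), Add(6, D))) (Function('G')(D, n) = Add(Mul(Add(n, 3), Add(D, 6)), -1) = Add(Mul(Add(3, n), Add(6, D)), -1) = Add(-1, Mul(Add(3, n), Add(6, D))))
Add(Add(Mul(Function('G')(2, 7), Add(-73, -17)), -11027), -25633) = Add(Add(Mul(Add(17, Mul(3, 2), Mul(6, 7), Mul(2, 7)), Add(-73, -17)), -11027), -25633) = Add(Add(Mul(Add(17, 6, 42, 14), -90), -11027), -25633) = Add(Add(Mul(79, -90), -11027), -25633) = Add(Add(-7110, -11027), -25633) = Add(-18137, -25633) = -43770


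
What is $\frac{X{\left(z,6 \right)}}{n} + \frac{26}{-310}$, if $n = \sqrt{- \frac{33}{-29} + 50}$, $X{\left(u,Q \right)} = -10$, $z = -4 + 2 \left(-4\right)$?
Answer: $- \frac{13}{155} - \frac{10 \sqrt{43007}}{1483} \approx -1.4823$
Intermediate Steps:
$z = -12$ ($z = -4 - 8 = -12$)
$n = \frac{\sqrt{43007}}{29}$ ($n = \sqrt{\left(-33\right) \left(- \frac{1}{29}\right) + 50} = \sqrt{\frac{33}{29} + 50} = \sqrt{\frac{1483}{29}} = \frac{\sqrt{43007}}{29} \approx 7.1511$)
$\frac{X{\left(z,6 \right)}}{n} + \frac{26}{-310} = - \frac{10}{\frac{1}{29} \sqrt{43007}} + \frac{26}{-310} = - 10 \frac{\sqrt{43007}}{1483} + 26 \left(- \frac{1}{310}\right) = - \frac{10 \sqrt{43007}}{1483} - \frac{13}{155} = - \frac{13}{155} - \frac{10 \sqrt{43007}}{1483}$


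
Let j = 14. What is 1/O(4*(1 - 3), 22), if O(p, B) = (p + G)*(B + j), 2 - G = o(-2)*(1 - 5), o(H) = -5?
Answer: -1/936 ≈ -0.0010684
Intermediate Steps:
G = -18 (G = 2 - (-5)*(1 - 5) = 2 - (-5)*(-4) = 2 - 1*20 = 2 - 20 = -18)
O(p, B) = (-18 + p)*(14 + B) (O(p, B) = (p - 18)*(B + 14) = (-18 + p)*(14 + B))
1/O(4*(1 - 3), 22) = 1/(-252 - 18*22 + 14*(4*(1 - 3)) + 22*(4*(1 - 3))) = 1/(-252 - 396 + 14*(4*(-2)) + 22*(4*(-2))) = 1/(-252 - 396 + 14*(-8) + 22*(-8)) = 1/(-252 - 396 - 112 - 176) = 1/(-936) = -1/936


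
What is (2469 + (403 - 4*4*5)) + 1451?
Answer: 4243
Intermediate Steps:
(2469 + (403 - 4*4*5)) + 1451 = (2469 + (403 - 16*5)) + 1451 = (2469 + (403 - 1*80)) + 1451 = (2469 + (403 - 80)) + 1451 = (2469 + 323) + 1451 = 2792 + 1451 = 4243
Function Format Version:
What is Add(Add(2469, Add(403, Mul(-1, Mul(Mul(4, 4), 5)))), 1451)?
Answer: 4243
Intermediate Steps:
Add(Add(2469, Add(403, Mul(-1, Mul(Mul(4, 4), 5)))), 1451) = Add(Add(2469, Add(403, Mul(-1, Mul(16, 5)))), 1451) = Add(Add(2469, Add(403, Mul(-1, 80))), 1451) = Add(Add(2469, Add(403, -80)), 1451) = Add(Add(2469, 323), 1451) = Add(2792, 1451) = 4243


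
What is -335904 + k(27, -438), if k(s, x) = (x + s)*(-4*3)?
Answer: -330972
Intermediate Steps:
k(s, x) = -12*s - 12*x (k(s, x) = (s + x)*(-12) = -12*s - 12*x)
-335904 + k(27, -438) = -335904 + (-12*27 - 12*(-438)) = -335904 + (-324 + 5256) = -335904 + 4932 = -330972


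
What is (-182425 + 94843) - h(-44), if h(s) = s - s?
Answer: -87582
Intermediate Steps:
h(s) = 0
(-182425 + 94843) - h(-44) = (-182425 + 94843) - 1*0 = -87582 + 0 = -87582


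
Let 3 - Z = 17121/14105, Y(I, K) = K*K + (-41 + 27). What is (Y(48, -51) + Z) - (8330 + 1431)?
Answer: -7781852/1085 ≈ -7172.2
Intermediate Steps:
Y(I, K) = -14 + K² (Y(I, K) = K² - 14 = -14 + K²)
Z = 1938/1085 (Z = 3 - 17121/14105 = 3 - 1*1317/1085 = 3 - 1317/1085 = 1938/1085 ≈ 1.7862)
(Y(48, -51) + Z) - (8330 + 1431) = ((-14 + (-51)²) + 1938/1085) - (8330 + 1431) = ((-14 + 2601) + 1938/1085) - 1*9761 = (2587 + 1938/1085) - 9761 = 2808833/1085 - 9761 = -7781852/1085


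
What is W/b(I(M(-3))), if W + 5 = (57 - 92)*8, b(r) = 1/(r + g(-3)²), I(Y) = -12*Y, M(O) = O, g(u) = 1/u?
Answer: -30875/3 ≈ -10292.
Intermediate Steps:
g(u) = 1/u
b(r) = 1/(⅑ + r) (b(r) = 1/(r + (1/(-3))²) = 1/(r + (-⅓)²) = 1/(r + ⅑) = 1/(⅑ + r))
W = -285 (W = -5 + (57 - 92)*8 = -5 - 35*8 = -5 - 280 = -285)
W/b(I(M(-3))) = -285/(9/(1 + 9*(-12*(-3)))) = -285/(9/(1 + 9*36)) = -285/(9/(1 + 324)) = -285/(9/325) = -285/(9*(1/325)) = -285/9/325 = -285*325/9 = -30875/3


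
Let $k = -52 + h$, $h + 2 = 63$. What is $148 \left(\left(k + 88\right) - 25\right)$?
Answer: $10656$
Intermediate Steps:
$h = 61$ ($h = -2 + 63 = 61$)
$k = 9$ ($k = -52 + 61 = 9$)
$148 \left(\left(k + 88\right) - 25\right) = 148 \left(\left(9 + 88\right) - 25\right) = 148 \left(97 - 25\right) = 148 \cdot 72 = 10656$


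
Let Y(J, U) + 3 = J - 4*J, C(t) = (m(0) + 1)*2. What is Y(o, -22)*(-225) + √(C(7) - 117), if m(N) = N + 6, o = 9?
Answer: 6750 + I*√103 ≈ 6750.0 + 10.149*I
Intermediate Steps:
m(N) = 6 + N
C(t) = 14 (C(t) = ((6 + 0) + 1)*2 = (6 + 1)*2 = 7*2 = 14)
Y(J, U) = -3 - 3*J (Y(J, U) = -3 + (J - 4*J) = -3 - 3*J)
Y(o, -22)*(-225) + √(C(7) - 117) = (-3 - 3*9)*(-225) + √(14 - 117) = (-3 - 27)*(-225) + √(-103) = -30*(-225) + I*√103 = 6750 + I*√103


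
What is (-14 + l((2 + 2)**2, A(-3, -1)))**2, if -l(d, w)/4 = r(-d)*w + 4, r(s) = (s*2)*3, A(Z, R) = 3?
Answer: 1258884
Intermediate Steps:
r(s) = 6*s (r(s) = (2*s)*3 = 6*s)
l(d, w) = -16 + 24*d*w (l(d, w) = -4*((6*(-d))*w + 4) = -4*((-6*d)*w + 4) = -4*(-6*d*w + 4) = -4*(4 - 6*d*w) = -16 + 24*d*w)
(-14 + l((2 + 2)**2, A(-3, -1)))**2 = (-14 + (-16 + 24*(2 + 2)**2*3))**2 = (-14 + (-16 + 24*4**2*3))**2 = (-14 + (-16 + 24*16*3))**2 = (-14 + (-16 + 1152))**2 = (-14 + 1136)**2 = 1122**2 = 1258884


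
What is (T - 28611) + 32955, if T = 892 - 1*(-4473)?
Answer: 9709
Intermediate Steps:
T = 5365 (T = 892 + 4473 = 5365)
(T - 28611) + 32955 = (5365 - 28611) + 32955 = -23246 + 32955 = 9709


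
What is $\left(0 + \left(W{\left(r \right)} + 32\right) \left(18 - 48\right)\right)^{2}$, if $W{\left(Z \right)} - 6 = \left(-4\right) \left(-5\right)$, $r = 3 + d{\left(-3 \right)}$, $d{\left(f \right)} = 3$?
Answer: $3027600$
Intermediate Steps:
$r = 6$ ($r = 3 + 3 = 6$)
$W{\left(Z \right)} = 26$ ($W{\left(Z \right)} = 6 - -20 = 6 + 20 = 26$)
$\left(0 + \left(W{\left(r \right)} + 32\right) \left(18 - 48\right)\right)^{2} = \left(0 + \left(26 + 32\right) \left(18 - 48\right)\right)^{2} = \left(0 + 58 \left(-30\right)\right)^{2} = \left(0 - 1740\right)^{2} = \left(-1740\right)^{2} = 3027600$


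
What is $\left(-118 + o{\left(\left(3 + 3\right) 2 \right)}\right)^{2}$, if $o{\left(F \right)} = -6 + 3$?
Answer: $14641$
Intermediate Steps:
$o{\left(F \right)} = -3$
$\left(-118 + o{\left(\left(3 + 3\right) 2 \right)}\right)^{2} = \left(-118 - 3\right)^{2} = \left(-121\right)^{2} = 14641$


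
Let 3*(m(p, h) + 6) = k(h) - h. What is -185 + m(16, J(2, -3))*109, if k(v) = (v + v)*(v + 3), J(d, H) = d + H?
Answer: -948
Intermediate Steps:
J(d, H) = H + d
k(v) = 2*v*(3 + v) (k(v) = (2*v)*(3 + v) = 2*v*(3 + v))
m(p, h) = -6 - h/3 + 2*h*(3 + h)/3 (m(p, h) = -6 + (2*h*(3 + h) - h)/3 = -6 + (-h + 2*h*(3 + h))/3 = -6 + (-h/3 + 2*h*(3 + h)/3) = -6 - h/3 + 2*h*(3 + h)/3)
-185 + m(16, J(2, -3))*109 = -185 + (-6 - (-3 + 2)/3 + 2*(-3 + 2)*(3 + (-3 + 2))/3)*109 = -185 + (-6 - ⅓*(-1) + (⅔)*(-1)*(3 - 1))*109 = -185 + (-6 + ⅓ + (⅔)*(-1)*2)*109 = -185 + (-6 + ⅓ - 4/3)*109 = -185 - 7*109 = -185 - 763 = -948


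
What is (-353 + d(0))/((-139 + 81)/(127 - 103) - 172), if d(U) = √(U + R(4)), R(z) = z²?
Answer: 4188/2093 ≈ 2.0010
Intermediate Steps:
d(U) = √(16 + U) (d(U) = √(U + 4²) = √(U + 16) = √(16 + U))
(-353 + d(0))/((-139 + 81)/(127 - 103) - 172) = (-353 + √(16 + 0))/((-139 + 81)/(127 - 103) - 172) = (-353 + √16)/(-58/24 - 172) = (-353 + 4)/(-58*1/24 - 172) = -349/(-29/12 - 172) = -349/(-2093/12) = -349*(-12/2093) = 4188/2093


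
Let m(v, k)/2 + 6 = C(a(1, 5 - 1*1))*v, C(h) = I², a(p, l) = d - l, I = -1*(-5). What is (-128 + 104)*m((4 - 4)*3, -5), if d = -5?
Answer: 288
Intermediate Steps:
I = 5
a(p, l) = -5 - l
C(h) = 25 (C(h) = 5² = 25)
m(v, k) = -12 + 50*v (m(v, k) = -12 + 2*(25*v) = -12 + 50*v)
(-128 + 104)*m((4 - 4)*3, -5) = (-128 + 104)*(-12 + 50*((4 - 4)*3)) = -24*(-12 + 50*(0*3)) = -24*(-12 + 50*0) = -24*(-12 + 0) = -24*(-12) = 288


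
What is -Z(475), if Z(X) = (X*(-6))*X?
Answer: 1353750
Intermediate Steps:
Z(X) = -6*X² (Z(X) = (-6*X)*X = -6*X²)
-Z(475) = -(-6)*475² = -(-6)*225625 = -1*(-1353750) = 1353750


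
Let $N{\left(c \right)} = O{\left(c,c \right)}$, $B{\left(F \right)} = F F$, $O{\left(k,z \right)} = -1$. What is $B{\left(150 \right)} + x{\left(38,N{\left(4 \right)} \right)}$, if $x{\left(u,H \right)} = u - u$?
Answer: $22500$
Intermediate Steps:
$B{\left(F \right)} = F^{2}$
$N{\left(c \right)} = -1$
$x{\left(u,H \right)} = 0$
$B{\left(150 \right)} + x{\left(38,N{\left(4 \right)} \right)} = 150^{2} + 0 = 22500 + 0 = 22500$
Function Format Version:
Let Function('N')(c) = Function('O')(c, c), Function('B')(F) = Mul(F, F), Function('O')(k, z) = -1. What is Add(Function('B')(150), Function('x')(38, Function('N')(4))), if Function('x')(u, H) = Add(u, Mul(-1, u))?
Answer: 22500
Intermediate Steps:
Function('B')(F) = Pow(F, 2)
Function('N')(c) = -1
Function('x')(u, H) = 0
Add(Function('B')(150), Function('x')(38, Function('N')(4))) = Add(Pow(150, 2), 0) = Add(22500, 0) = 22500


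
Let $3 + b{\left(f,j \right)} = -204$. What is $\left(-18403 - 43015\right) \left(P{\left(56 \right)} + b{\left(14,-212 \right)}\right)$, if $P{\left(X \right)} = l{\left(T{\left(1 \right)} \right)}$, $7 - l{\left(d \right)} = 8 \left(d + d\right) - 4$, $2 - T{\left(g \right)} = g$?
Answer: $13020616$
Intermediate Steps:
$T{\left(g \right)} = 2 - g$
$b{\left(f,j \right)} = -207$ ($b{\left(f,j \right)} = -3 - 204 = -207$)
$l{\left(d \right)} = 11 - 16 d$ ($l{\left(d \right)} = 7 - \left(8 \left(d + d\right) - 4\right) = 7 - \left(8 \cdot 2 d - 4\right) = 7 - \left(16 d - 4\right) = 7 - \left(-4 + 16 d\right) = 11 - 16 d$)
$P{\left(X \right)} = -5$ ($P{\left(X \right)} = 11 - 16 \left(2 - 1\right) = 11 - 16 = -5$)
$\left(-18403 - 43015\right) \left(P{\left(56 \right)} + b{\left(14,-212 \right)}\right) = \left(-18403 - 43015\right) \left(-5 - 207\right) = \left(-61418\right) \left(-212\right) = 13020616$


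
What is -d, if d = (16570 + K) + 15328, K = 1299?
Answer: -33197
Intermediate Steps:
d = 33197 (d = (16570 + 1299) + 15328 = 17869 + 15328 = 33197)
-d = -1*33197 = -33197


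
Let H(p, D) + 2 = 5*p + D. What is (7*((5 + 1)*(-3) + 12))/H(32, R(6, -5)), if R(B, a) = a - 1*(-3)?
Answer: -7/26 ≈ -0.26923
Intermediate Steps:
R(B, a) = 3 + a (R(B, a) = a + 3 = 3 + a)
H(p, D) = -2 + D + 5*p (H(p, D) = -2 + (5*p + D) = -2 + (D + 5*p) = -2 + D + 5*p)
(7*((5 + 1)*(-3) + 12))/H(32, R(6, -5)) = (7*((5 + 1)*(-3) + 12))/(-2 + (3 - 5) + 5*32) = (7*(6*(-3) + 12))/(-2 - 2 + 160) = (7*(-18 + 12))/156 = (7*(-6))*(1/156) = -42*1/156 = -7/26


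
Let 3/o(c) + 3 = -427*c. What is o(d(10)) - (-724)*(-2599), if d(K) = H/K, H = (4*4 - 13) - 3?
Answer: -1881677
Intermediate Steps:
H = 0 (H = (16 - 13) - 3 = 3 - 3 = 0)
d(K) = 0 (d(K) = 0/K = 0)
o(c) = 3/(-3 - 427*c)
o(d(10)) - (-724)*(-2599) = -3/(3 + 427*0) - (-724)*(-2599) = -3/(3 + 0) - 1*1881676 = -3/3 - 1881676 = -3*1/3 - 1881676 = -1 - 1881676 = -1881677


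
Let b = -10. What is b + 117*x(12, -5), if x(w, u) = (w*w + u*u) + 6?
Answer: 20465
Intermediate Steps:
x(w, u) = 6 + u² + w² (x(w, u) = (w² + u²) + 6 = (u² + w²) + 6 = 6 + u² + w²)
b + 117*x(12, -5) = -10 + 117*(6 + (-5)² + 12²) = -10 + 117*(6 + 25 + 144) = -10 + 117*175 = -10 + 20475 = 20465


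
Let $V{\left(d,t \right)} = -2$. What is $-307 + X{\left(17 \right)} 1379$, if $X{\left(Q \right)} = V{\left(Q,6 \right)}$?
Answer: $-3065$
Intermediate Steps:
$X{\left(Q \right)} = -2$
$-307 + X{\left(17 \right)} 1379 = -307 - 2758 = -3065$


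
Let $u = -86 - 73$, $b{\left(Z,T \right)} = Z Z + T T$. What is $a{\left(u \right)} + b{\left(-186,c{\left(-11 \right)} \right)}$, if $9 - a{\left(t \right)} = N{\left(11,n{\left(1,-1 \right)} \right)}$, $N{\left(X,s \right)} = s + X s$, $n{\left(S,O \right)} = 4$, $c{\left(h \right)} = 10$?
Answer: $34657$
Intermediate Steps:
$b{\left(Z,T \right)} = T^{2} + Z^{2}$ ($b{\left(Z,T \right)} = Z^{2} + T^{2} = T^{2} + Z^{2}$)
$u = -159$ ($u = -86 - 73 = -159$)
$a{\left(t \right)} = -39$ ($a{\left(t \right)} = 9 - 4 \left(1 + 11\right) = 9 - 4 \cdot 12 = 9 - 48 = -39$)
$a{\left(u \right)} + b{\left(-186,c{\left(-11 \right)} \right)} = -39 + \left(10^{2} + \left(-186\right)^{2}\right) = -39 + \left(100 + 34596\right) = -39 + 34696 = 34657$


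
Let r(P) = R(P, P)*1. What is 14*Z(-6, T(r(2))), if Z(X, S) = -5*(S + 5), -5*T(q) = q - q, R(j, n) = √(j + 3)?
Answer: -350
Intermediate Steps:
R(j, n) = √(3 + j)
r(P) = √(3 + P) (r(P) = √(3 + P)*1 = √(3 + P))
T(q) = 0 (T(q) = -(q - q)/5 = -⅕*0 = 0)
Z(X, S) = -25 - 5*S (Z(X, S) = -5*(5 + S) = -25 - 5*S)
14*Z(-6, T(r(2))) = 14*(-25 - 5*0) = 14*(-25 + 0) = 14*(-25) = -350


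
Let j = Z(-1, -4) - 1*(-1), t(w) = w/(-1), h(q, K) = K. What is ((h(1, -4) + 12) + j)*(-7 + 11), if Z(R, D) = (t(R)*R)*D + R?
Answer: 48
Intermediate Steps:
t(w) = -w (t(w) = w*(-1) = -w)
Z(R, D) = R - D*R² (Z(R, D) = ((-R)*R)*D + R = (-R²)*D + R = -D*R² + R = R - D*R²)
j = 4 (j = -(1 - 1*(-4)*(-1)) - 1*(-1) = -(1 - 4) + 1 = -1*(-3) + 1 = 3 + 1 = 4)
((h(1, -4) + 12) + j)*(-7 + 11) = ((-4 + 12) + 4)*(-7 + 11) = (8 + 4)*4 = 12*4 = 48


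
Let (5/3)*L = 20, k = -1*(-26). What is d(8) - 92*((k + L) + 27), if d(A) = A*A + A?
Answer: -5908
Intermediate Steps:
k = 26
L = 12 (L = (⅗)*20 = 12)
d(A) = A + A² (d(A) = A² + A = A + A²)
d(8) - 92*((k + L) + 27) = 8*(1 + 8) - 92*((26 + 12) + 27) = 8*9 - 92*(38 + 27) = 72 - 92*65 = 72 - 5980 = -5908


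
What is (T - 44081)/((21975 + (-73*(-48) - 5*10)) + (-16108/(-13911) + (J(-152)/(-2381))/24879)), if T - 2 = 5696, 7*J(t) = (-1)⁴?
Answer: -24600566759878501/16298785867035300 ≈ -1.5093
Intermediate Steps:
J(t) = ⅐ (J(t) = (⅐)*(-1)⁴ = (⅐)*1 = ⅐)
T = 5698 (T = 2 + 5696 = 5698)
(T - 44081)/((21975 + (-73*(-48) - 5*10)) + (-16108/(-13911) + (J(-152)/(-2381))/24879)) = (5698 - 44081)/((21975 + (-73*(-48) - 5*10)) + (-16108/(-13911) + ((⅐)/(-2381))/24879)) = -38383/((21975 + (3504 - 50)) + (-16108*(-1/13911) + ((⅐)*(-1/2381))*(1/24879))) = -38383/((21975 + 3454) + (16108/13911 - 1/16667*1/24879)) = -38383/(25429 + (16108/13911 - 1/414658293)) = -38383/(25429 + 742146196637/640923501547) = -38383/16298785867035300/640923501547 = -38383*640923501547/16298785867035300 = -24600566759878501/16298785867035300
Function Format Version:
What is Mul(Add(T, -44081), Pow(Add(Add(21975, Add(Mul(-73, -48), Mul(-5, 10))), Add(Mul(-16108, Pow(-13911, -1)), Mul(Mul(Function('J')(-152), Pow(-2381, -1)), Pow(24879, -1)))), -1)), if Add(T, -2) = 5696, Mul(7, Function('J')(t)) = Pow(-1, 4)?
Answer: Rational(-24600566759878501, 16298785867035300) ≈ -1.5093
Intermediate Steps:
Function('J')(t) = Rational(1, 7) (Function('J')(t) = Mul(Rational(1, 7), Pow(-1, 4)) = Mul(Rational(1, 7), 1) = Rational(1, 7))
T = 5698 (T = Add(2, 5696) = 5698)
Mul(Add(T, -44081), Pow(Add(Add(21975, Add(Mul(-73, -48), Mul(-5, 10))), Add(Mul(-16108, Pow(-13911, -1)), Mul(Mul(Function('J')(-152), Pow(-2381, -1)), Pow(24879, -1)))), -1)) = Mul(Add(5698, -44081), Pow(Add(Add(21975, Add(Mul(-73, -48), Mul(-5, 10))), Add(Mul(-16108, Pow(-13911, -1)), Mul(Mul(Rational(1, 7), Pow(-2381, -1)), Pow(24879, -1)))), -1)) = Mul(-38383, Pow(Add(Add(21975, Add(3504, -50)), Add(Mul(-16108, Rational(-1, 13911)), Mul(Mul(Rational(1, 7), Rational(-1, 2381)), Rational(1, 24879)))), -1)) = Mul(-38383, Pow(Add(Add(21975, 3454), Add(Rational(16108, 13911), Mul(Rational(-1, 16667), Rational(1, 24879)))), -1)) = Mul(-38383, Pow(Add(25429, Add(Rational(16108, 13911), Rational(-1, 414658293))), -1)) = Mul(-38383, Pow(Add(25429, Rational(742146196637, 640923501547)), -1)) = Mul(-38383, Pow(Rational(16298785867035300, 640923501547), -1)) = Mul(-38383, Rational(640923501547, 16298785867035300)) = Rational(-24600566759878501, 16298785867035300)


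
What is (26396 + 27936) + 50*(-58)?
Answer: 51432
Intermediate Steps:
(26396 + 27936) + 50*(-58) = 54332 - 2900 = 51432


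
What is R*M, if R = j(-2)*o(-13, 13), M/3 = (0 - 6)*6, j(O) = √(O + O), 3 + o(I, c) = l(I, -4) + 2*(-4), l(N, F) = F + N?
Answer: 6048*I ≈ 6048.0*I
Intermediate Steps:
o(I, c) = -15 + I (o(I, c) = -3 + ((-4 + I) + 2*(-4)) = -3 + ((-4 + I) - 8) = -3 + (-12 + I) = -15 + I)
j(O) = √2*√O (j(O) = √(2*O) = √2*√O)
M = -108 (M = 3*((0 - 6)*6) = 3*(-6*6) = 3*(-36) = -108)
R = -56*I (R = (√2*√(-2))*(-15 - 13) = (√2*(I*√2))*(-28) = (2*I)*(-28) = -56*I ≈ -56.0*I)
R*M = -56*I*(-108) = 6048*I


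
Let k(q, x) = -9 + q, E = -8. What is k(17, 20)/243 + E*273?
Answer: -530704/243 ≈ -2184.0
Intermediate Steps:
k(17, 20)/243 + E*273 = (-9 + 17)/243 - 8*273 = 8*(1/243) - 2184 = 8/243 - 2184 = -530704/243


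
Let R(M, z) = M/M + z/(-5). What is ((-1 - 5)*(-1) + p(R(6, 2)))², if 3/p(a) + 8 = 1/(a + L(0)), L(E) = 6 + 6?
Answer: 7868025/249001 ≈ 31.598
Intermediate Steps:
L(E) = 12
R(M, z) = 1 - z/5 (R(M, z) = 1 + z*(-⅕) = 1 - z/5)
p(a) = 3/(-8 + 1/(12 + a)) (p(a) = 3/(-8 + 1/(a + 12)) = 3/(-8 + 1/(12 + a)))
((-1 - 5)*(-1) + p(R(6, 2)))² = ((-1 - 5)*(-1) + 3*(-12 - (1 - ⅕*2))/(95 + 8*(1 - ⅕*2)))² = (-6*(-1) + 3*(-12 - (1 - ⅖))/(95 + 8*(1 - ⅖)))² = (6 + 3*(-12 - 1*⅗)/(95 + 8*(⅗)))² = (6 + 3*(-12 - ⅗)/(95 + 24/5))² = (6 + 3*(-63/5)/(499/5))² = (6 + 3*(5/499)*(-63/5))² = (6 - 189/499)² = (2805/499)² = 7868025/249001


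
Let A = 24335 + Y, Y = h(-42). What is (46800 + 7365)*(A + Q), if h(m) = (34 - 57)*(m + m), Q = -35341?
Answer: -491493210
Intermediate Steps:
h(m) = -46*m
Y = 1932 (Y = -46*(-42) = 1932)
A = 26267 (A = 24335 + 1932 = 26267)
(46800 + 7365)*(A + Q) = (46800 + 7365)*(26267 - 35341) = 54165*(-9074) = -491493210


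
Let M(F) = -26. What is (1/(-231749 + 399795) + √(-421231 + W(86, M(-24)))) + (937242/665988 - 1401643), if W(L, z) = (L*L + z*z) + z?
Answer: -6536124530521581/4663192477 + I*√413185 ≈ -1.4016e+6 + 642.79*I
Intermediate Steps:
W(L, z) = z + L² + z² (W(L, z) = (L² + z²) + z = z + L² + z²)
(1/(-231749 + 399795) + √(-421231 + W(86, M(-24)))) + (937242/665988 - 1401643) = (1/(-231749 + 399795) + √(-421231 + (-26 + 86² + (-26)²))) + (937242/665988 - 1401643) = (1/168046 + √(-421231 + (-26 + 7396 + 676))) + (937242*(1/665988) - 1401643) = (1/168046 + √(-421231 + 8046)) + (156207/110998 - 1401643) = (1/168046 + √(-413185)) - 155579413507/110998 = (1/168046 + I*√413185) - 155579413507/110998 = -6536124530521581/4663192477 + I*√413185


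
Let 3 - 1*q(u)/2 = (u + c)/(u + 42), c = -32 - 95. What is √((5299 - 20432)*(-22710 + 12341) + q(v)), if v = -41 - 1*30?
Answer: √131964732319/29 ≈ 12527.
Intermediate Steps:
v = -71 (v = -41 - 30 = -71)
c = -127
q(u) = 6 - 2*(-127 + u)/(42 + u) (q(u) = 6 - 2*(u - 127)/(u + 42) = 6 - 2*(-127 + u)/(42 + u))
√((5299 - 20432)*(-22710 + 12341) + q(v)) = √((5299 - 20432)*(-22710 + 12341) + 2*(253 + 2*(-71))/(42 - 71)) = √(-15133*(-10369) + 2*(253 - 142)/(-29)) = √(156914077 + 2*(-1/29)*111) = √(156914077 - 222/29) = √(4550508011/29) = √131964732319/29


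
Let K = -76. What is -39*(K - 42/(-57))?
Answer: 55770/19 ≈ 2935.3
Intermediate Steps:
-39*(K - 42/(-57)) = -39*(-76 - 42/(-57)) = -39*(-76 - 42*(-1)/57) = -39*(-76 - 1*(-14/19)) = -39*(-76 + 14/19) = -39*(-1430/19) = 55770/19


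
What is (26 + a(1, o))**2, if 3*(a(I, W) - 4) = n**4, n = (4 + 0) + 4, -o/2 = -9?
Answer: 17522596/9 ≈ 1.9470e+6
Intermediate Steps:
o = 18 (o = -2*(-9) = 18)
n = 8 (n = 4 + 4 = 8)
a(I, W) = 4108/3 (a(I, W) = 4 + (1/3)*8**4 = 4 + (1/3)*4096 = 4 + 4096/3 = 4108/3)
(26 + a(1, o))**2 = (26 + 4108/3)**2 = (4186/3)**2 = 17522596/9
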